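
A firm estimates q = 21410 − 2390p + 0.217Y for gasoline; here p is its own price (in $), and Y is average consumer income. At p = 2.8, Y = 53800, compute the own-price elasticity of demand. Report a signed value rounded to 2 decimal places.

-0.25

At the given values, q = 21410 − 2390(2.8) + 0.217(53800) = 26392.6.
∂q/∂p = −2390.
E = (-2390) × (2.8/26392.6) = -0.2535…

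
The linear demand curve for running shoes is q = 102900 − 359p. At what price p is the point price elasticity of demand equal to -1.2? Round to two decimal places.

156.34

Ed = −359p/(102900 − 359p). Set this equal to -1.2:
359p = 1.2·(102900 − 359p) ⇒ 359p(1 + 1.2) = 1.2·102900
p = 1.2·102900 / (359·2.2) = 156.3433…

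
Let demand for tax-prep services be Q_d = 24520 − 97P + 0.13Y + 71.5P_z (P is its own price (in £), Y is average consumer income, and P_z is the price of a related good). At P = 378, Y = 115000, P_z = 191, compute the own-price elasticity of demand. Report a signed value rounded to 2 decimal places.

-2.23

At the given values, Q_d = 24520 − 97(378) + 0.13(115000) + 71.5(191) = 16460.5.
∂Q_d/∂P = −97.
E = (-97) × (378/16460.5) = -2.2275…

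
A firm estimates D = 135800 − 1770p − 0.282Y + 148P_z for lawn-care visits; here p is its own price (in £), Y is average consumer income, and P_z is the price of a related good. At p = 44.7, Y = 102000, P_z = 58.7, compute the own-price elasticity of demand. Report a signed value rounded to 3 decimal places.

-2.161

At the given values, D = 135800 − 1770(44.7) − 0.282(102000) + 148(58.7) = 36604.6.
∂D/∂p = −1770.
E = (-1770) × (44.7/36604.6) = -2.16144…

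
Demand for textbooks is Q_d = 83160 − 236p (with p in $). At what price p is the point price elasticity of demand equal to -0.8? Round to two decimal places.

156.61

Ed = −236p/(83160 − 236p). Set this equal to -0.8:
236p = 0.8·(83160 − 236p) ⇒ 236p(1 + 0.8) = 0.8·83160
p = 0.8·83160 / (236·1.8) = 156.6101…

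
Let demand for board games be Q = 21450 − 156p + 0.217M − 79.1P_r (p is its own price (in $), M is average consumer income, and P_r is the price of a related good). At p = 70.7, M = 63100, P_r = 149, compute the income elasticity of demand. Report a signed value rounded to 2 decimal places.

1.11

At the given values, Q = 21450 − 156(70.7) + 0.217(63100) − 79.1(149) = 12327.6.
∂Q/∂M = 0.217.
E = (0.217) × (63100/12327.6) = 1.1107…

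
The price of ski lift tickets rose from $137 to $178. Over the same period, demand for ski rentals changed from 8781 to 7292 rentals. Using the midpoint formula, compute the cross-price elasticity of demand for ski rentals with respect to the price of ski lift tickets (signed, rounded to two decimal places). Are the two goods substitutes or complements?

%ΔQ_{ski rentals} = (7292 − 8781)/avg = -1489/8036.5 = -0.185279…
%ΔP_{ski lift tickets} = (178 − 137)/avg = 41/157.5 = 0.260317…
E_cross = (-1489/8036.5) / (41/157.5) = -0.7117…
E_cross < 0 ⇒ the goods are complements.

-0.71; complements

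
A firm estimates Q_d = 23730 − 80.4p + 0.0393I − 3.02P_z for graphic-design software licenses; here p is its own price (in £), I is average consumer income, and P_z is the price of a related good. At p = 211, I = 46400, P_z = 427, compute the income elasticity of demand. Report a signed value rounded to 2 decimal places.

At the given values, Q_d = 23730 − 80.4(211) + 0.0393(46400) − 3.02(427) = 7299.58.
∂Q_d/∂I = 0.0393.
E = (0.0393) × (46400/7299.58) = 0.2498…

0.25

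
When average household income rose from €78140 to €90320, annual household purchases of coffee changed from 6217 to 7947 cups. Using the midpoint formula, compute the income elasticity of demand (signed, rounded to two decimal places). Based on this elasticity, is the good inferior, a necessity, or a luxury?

1.69; luxury

%ΔQ = (7947 − 6217)/[( 6217 + 7947)/2] = 1730/7082 = 0.244281…
%ΔIncome = (90320 − 78140)/[( 78140 + 90320)/2] = 12180/84230 = 0.144604…
E_income = (1730/7082) / (12180/84230) = 1.6893…
E_income > 1 ⇒ normal good, luxury.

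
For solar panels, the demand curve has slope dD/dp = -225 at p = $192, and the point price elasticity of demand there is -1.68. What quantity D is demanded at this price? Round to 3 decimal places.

25714.286

Ed = (dD/dp)·(p/D) ⇒ D = (dD/dp)·p/Ed = (-225)·192/(-1.68) = 25714.28571…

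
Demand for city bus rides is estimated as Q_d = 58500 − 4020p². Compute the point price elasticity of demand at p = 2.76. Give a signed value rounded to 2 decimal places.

-2.20

dQ_d/dp = −2·4020·p = -22190.4. At p = 2.76, Q_d = 27877.248.
Ed = (dQ_d/dp)·(p/Q_d) = (-22190.4) × (2.76/27877.248) = -2.1969…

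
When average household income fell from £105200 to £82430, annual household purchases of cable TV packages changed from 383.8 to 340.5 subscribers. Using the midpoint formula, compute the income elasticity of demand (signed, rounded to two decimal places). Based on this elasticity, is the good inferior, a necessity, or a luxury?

0.49; necessity

%ΔQ = (340.5 − 383.8)/[( 383.8 + 340.5)/2] = -43.3/362.15 = -0.119563…
%ΔIncome = (82430 − 105200)/[( 105200 + 82430)/2] = -22770/93815 = -0.242711…
E_income = (-43.3/362.15) / (-22770/93815) = 0.4926…
0 < E_income < 1 ⇒ normal good, necessity.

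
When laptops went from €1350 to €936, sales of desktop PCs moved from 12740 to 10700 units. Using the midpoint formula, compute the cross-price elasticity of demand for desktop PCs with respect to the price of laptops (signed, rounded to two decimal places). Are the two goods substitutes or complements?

%ΔQ_{desktop PCs} = (10700 − 12740)/avg = -2040/11720 = -0.174061…
%ΔP_{laptops} = (936 − 1350)/avg = -414/1143 = -0.362204…
E_cross = (-2040/11720) / (-414/1143) = 0.4805…
E_cross > 0 ⇒ the goods are substitutes.

0.48; substitutes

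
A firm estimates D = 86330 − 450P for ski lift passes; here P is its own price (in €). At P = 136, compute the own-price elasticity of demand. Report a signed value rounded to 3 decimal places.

At the given values, D = 86330 − 450(136) = 25130.
∂D/∂P = −450.
E = (-450) × (136/25130) = -2.43533…

-2.435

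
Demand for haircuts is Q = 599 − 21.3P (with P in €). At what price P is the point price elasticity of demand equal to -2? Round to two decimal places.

Ed = −21.3P/(599 − 21.3P). Set this equal to -2:
21.3P = 2·(599 − 21.3P) ⇒ 21.3P(1 + 2) = 2·599
P = 2·599 / (21.3·3) = 18.7480…

18.75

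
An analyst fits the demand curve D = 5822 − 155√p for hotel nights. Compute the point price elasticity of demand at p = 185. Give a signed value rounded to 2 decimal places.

-0.28

dD/dp = −155/(2√p) = -5.69791. At p = 185, D = 3713.77.
Ed = (dD/dp)·(p/D) = (-5.69791) × (185/3713.77) = -0.2838…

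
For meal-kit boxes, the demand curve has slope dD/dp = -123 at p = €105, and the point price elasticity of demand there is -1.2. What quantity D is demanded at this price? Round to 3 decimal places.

10762.500

Ed = (dD/dp)·(p/D) ⇒ D = (dD/dp)·p/Ed = (-123)·105/(-1.2) = 10762.5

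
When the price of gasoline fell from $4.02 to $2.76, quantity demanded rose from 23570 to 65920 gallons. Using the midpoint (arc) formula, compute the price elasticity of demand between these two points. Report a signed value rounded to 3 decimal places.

%ΔQ = (65920 − 23570) / [(23570 + 65920)/2] = 42350/44745 = 0.946474…
%ΔP = (2.76 − 4.02) / [(4.02 + 2.76)/2] = -1.26/3.39 = -0.371681…
Arc Ed = %ΔQ / %ΔP = (42350/44745) / (-1.26/3.39) = -2.54646…

-2.546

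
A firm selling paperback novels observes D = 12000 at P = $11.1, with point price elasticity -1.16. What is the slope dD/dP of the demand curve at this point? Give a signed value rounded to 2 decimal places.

Ed = (dD/dP)·(P/D) ⇒ dD/dP = Ed·D/P = (-1.16)·12000/11.1 = -1254.0540…

-1254.05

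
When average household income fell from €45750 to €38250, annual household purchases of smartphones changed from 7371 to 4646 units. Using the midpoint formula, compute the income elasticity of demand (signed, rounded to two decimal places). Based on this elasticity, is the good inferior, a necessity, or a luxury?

%ΔQ = (4646 − 7371)/[( 7371 + 4646)/2] = -2725/6008.5 = -0.453524…
%ΔIncome = (38250 − 45750)/[( 45750 + 38250)/2] = -7500/42000 = -0.178571…
E_income = (-2725/6008.5) / (-7500/42000) = 2.5397…
E_income > 1 ⇒ normal good, luxury.

2.54; luxury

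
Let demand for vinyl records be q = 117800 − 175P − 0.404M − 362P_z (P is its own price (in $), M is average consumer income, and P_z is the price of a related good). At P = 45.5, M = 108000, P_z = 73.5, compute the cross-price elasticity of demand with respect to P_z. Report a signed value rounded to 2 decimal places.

-0.67

At the given values, q = 117800 − 175(45.5) − 0.404(108000) − 362(73.5) = 39598.5.
∂q/∂P_z = -362.
E = (-362) × (73.5/39598.5) = -0.6719…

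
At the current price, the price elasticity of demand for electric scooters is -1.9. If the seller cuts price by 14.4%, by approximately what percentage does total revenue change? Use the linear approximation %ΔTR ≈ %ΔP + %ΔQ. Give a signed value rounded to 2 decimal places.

+12.96%

%ΔQ ≈ Ed × %ΔP = (-1.9) × (-14.4%) = +27.3600%
%ΔTR ≈ %ΔP + %ΔQ = (-14.4%) + (+27.3600%) = +12.9600%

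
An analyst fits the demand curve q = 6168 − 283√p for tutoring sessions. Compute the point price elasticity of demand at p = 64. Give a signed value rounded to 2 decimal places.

dq/dp = −283/(2√p) = -17.6875. At p = 64, q = 3904.
Ed = (dq/dp)·(p/q) = (-17.6875) × (64/3904) = -0.2899…

-0.29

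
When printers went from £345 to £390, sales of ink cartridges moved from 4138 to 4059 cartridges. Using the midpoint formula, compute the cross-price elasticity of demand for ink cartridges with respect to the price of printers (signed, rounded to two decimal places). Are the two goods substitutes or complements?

-0.16; complements

%ΔQ_{ink cartridges} = (4059 − 4138)/avg = -79/4098.5 = -0.019275…
%ΔP_{printers} = (390 − 345)/avg = 45/367.5 = 0.122448…
E_cross = (-79/4098.5) / (45/367.5) = -0.1574…
E_cross < 0 ⇒ the goods are complements.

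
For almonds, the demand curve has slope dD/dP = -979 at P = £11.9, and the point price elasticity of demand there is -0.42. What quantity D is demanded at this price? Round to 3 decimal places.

Ed = (dD/dP)·(P/D) ⇒ D = (dD/dP)·P/Ed = (-979)·11.9/(-0.42) = 27738.33333…

27738.333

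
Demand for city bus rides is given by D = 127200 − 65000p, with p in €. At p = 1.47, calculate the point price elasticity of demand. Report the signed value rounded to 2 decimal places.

-3.02

dD/dp = −65000. At p = 1.47, D = 127200 − 65000(1.47) = 31650.
Ed = (dD/dp)·(p/D) = −65000 × (1.47/31650) = -3.0189…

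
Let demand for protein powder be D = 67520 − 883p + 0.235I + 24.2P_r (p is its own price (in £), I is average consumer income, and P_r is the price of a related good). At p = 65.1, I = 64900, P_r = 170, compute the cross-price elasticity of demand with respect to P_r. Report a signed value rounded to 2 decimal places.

0.14

At the given values, D = 67520 − 883(65.1) + 0.235(64900) + 24.2(170) = 29402.2.
∂D/∂P_r = 24.2.
E = (24.2) × (170/29402.2) = 0.1399…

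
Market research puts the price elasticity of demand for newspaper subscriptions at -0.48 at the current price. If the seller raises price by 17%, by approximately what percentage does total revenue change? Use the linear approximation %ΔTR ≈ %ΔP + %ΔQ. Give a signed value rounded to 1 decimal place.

+8.8%

%ΔQ ≈ Ed × %ΔP = (-0.48) × (+17%) = -8.1600%
%ΔTR ≈ %ΔP + %ΔQ = (+17%) + (-8.1600%) = +8.8400%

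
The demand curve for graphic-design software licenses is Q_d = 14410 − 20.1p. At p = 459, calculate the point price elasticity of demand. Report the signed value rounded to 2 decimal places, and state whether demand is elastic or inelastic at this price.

-1.78; elastic

dQ_d/dp = −20.1. At p = 459, Q_d = 14410 − 20.1(459) = 5184.1.
Ed = (dQ_d/dp)·(p/Q_d) = −20.1 × (459/5184.1) = -1.7796…
|Ed| = 1.78 > 1, so demand is elastic.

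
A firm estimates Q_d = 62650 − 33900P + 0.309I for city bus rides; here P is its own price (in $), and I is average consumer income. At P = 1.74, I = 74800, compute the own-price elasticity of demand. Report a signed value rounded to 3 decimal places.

At the given values, Q_d = 62650 − 33900(1.74) + 0.309(74800) = 26777.2.
∂Q_d/∂P = −33900.
E = (-33900) × (1.74/26777.2) = -2.20284…

-2.203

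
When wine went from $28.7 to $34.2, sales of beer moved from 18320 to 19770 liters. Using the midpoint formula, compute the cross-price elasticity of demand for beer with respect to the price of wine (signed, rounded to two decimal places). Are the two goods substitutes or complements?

0.44; substitutes

%ΔQ_{beer} = (19770 − 18320)/avg = 1450/19045 = 0.076135…
%ΔP_{wine} = (34.2 − 28.7)/avg = 5.5/31.45 = 0.174880…
E_cross = (1450/19045) / (5.5/31.45) = 0.4353…
E_cross > 0 ⇒ the goods are substitutes.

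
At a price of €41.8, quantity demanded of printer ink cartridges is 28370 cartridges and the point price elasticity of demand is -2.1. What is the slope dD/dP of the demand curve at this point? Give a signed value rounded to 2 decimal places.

Ed = (dD/dP)·(P/D) ⇒ dD/dP = Ed·D/P = (-2.1)·28370/41.8 = -1425.2870…

-1425.29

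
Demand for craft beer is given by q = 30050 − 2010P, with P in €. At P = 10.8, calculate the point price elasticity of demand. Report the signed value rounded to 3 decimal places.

dq/dP = −2010. At P = 10.8, q = 30050 − 2010(10.8) = 8342.
Ed = (dq/dP)·(P/q) = −2010 × (10.8/8342) = -2.60225…

-2.602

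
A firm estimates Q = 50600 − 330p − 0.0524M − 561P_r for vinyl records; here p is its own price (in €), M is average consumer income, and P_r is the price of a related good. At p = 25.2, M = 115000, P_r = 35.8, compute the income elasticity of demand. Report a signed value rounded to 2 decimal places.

-0.37

At the given values, Q = 50600 − 330(25.2) − 0.0524(115000) − 561(35.8) = 16174.2.
∂Q/∂M = -0.0524.
E = (-0.0524) × (115000/16174.2) = -0.3725…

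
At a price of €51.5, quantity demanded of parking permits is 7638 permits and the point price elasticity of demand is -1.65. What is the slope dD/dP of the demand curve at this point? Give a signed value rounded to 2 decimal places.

-244.71

Ed = (dD/dP)·(P/D) ⇒ dD/dP = Ed·D/P = (-1.65)·7638/51.5 = -244.7126…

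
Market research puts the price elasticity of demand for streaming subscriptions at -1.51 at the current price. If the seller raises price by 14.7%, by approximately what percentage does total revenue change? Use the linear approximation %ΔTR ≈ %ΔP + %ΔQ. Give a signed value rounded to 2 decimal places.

-7.50%

%ΔQ ≈ Ed × %ΔP = (-1.51) × (+14.7%) = -22.1970%
%ΔTR ≈ %ΔP + %ΔQ = (+14.7%) + (-22.1970%) = -7.4970%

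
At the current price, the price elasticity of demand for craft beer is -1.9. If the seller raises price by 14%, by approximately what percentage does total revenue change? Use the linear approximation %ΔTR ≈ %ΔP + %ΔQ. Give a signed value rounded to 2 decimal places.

%ΔQ ≈ Ed × %ΔP = (-1.9) × (+14%) = -26.6000%
%ΔTR ≈ %ΔP + %ΔQ = (+14%) + (-26.6000%) = -12.6000%

-12.60%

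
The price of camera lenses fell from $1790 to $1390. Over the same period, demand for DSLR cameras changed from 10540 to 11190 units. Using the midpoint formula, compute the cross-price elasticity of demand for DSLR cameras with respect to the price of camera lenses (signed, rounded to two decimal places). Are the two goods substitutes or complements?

-0.24; complements

%ΔQ_{DSLR cameras} = (11190 − 10540)/avg = 650/10865 = 0.059825…
%ΔP_{camera lenses} = (1390 − 1790)/avg = -400/1590 = -0.251572…
E_cross = (650/10865) / (-400/1590) = -0.2378…
E_cross < 0 ⇒ the goods are complements.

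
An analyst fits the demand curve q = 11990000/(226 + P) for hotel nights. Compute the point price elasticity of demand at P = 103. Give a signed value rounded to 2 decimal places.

dq/dP = −11990000/(226 + P)² = -110.771. At P = 103, q = 36443.8.
Ed = (dq/dP)·(P/q) = (-110.771) × (103/36443.8) = -0.3130…

-0.31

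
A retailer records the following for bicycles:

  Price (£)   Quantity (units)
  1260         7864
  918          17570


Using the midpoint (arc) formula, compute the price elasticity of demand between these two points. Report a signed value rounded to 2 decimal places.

-2.43

%ΔQ = (17570 − 7864) / [(7864 + 17570)/2] = 9706/12717 = 0.763230…
%ΔP = (918 − 1260) / [(1260 + 918)/2] = -342/1089 = -0.314049…
Arc Ed = %ΔQ / %ΔP = (9706/12717) / (-342/1089) = -2.4302…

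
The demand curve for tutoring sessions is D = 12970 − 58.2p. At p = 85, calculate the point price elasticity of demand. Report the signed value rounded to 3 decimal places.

dD/dp = −58.2. At p = 85, D = 12970 − 58.2(85) = 8023.
Ed = (dD/dp)·(p/D) = −58.2 × (85/8023) = -0.61660…

-0.617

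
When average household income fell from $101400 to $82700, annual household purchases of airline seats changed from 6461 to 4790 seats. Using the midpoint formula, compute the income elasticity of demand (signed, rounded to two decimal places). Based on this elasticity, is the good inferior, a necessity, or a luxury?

%ΔQ = (4790 − 6461)/[( 6461 + 4790)/2] = -1671/5625.5 = -0.297040…
%ΔIncome = (82700 − 101400)/[( 101400 + 82700)/2] = -18700/92050 = -0.203150…
E_income = (-1671/5625.5) / (-18700/92050) = 1.4621…
E_income > 1 ⇒ normal good, luxury.

1.46; luxury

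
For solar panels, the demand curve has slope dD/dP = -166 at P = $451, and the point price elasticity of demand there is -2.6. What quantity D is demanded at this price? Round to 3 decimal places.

Ed = (dD/dP)·(P/D) ⇒ D = (dD/dP)·P/Ed = (-166)·451/(-2.6) = 28794.61538…

28794.615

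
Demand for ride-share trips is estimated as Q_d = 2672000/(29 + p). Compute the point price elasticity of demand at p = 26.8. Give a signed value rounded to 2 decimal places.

dQ_d/dp = −2672000/(29 + p)² = -858.16. At p = 26.8, Q_d = 47885.3.
Ed = (dQ_d/dp)·(p/Q_d) = (-858.16) × (26.8/47885.3) = -0.4802…

-0.48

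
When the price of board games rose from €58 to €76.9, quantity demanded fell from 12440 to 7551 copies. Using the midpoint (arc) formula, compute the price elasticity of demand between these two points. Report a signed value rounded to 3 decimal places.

-1.746

%ΔQ = (7551 − 12440) / [(12440 + 7551)/2] = -4889/9995.5 = -0.489120…
%ΔP = (76.9 − 58) / [(58 + 76.9)/2] = 18.9/67.45 = 0.280207…
Arc Ed = %ΔQ / %ΔP = (-4889/9995.5) / (18.9/67.45) = -1.74556…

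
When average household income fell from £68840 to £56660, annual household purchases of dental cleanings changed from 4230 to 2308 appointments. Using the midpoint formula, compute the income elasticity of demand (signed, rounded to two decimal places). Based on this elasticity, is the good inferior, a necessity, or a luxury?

%ΔQ = (2308 − 4230)/[( 4230 + 2308)/2] = -1922/3269 = -0.587947…
%ΔIncome = (56660 − 68840)/[( 68840 + 56660)/2] = -12180/62750 = -0.194103…
E_income = (-1922/3269) / (-12180/62750) = 3.0290…
E_income > 1 ⇒ normal good, luxury.

3.03; luxury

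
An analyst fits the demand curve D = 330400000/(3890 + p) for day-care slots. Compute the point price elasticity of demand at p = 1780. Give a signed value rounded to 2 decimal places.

-0.31

dD/dp = −330400000/(3890 + p)² = -10.2772. At p = 1780, D = 58271.6.
Ed = (dD/dp)·(p/D) = (-10.2772) × (1780/58271.6) = -0.3139…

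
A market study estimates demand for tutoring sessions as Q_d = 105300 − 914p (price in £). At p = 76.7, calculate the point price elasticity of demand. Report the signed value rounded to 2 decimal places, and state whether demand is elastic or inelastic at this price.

dQ_d/dp = −914. At p = 76.7, Q_d = 105300 − 914(76.7) = 35196.2.
Ed = (dQ_d/dp)·(p/Q_d) = −914 × (76.7/35196.2) = -1.9918…
|Ed| = 1.99 > 1, so demand is elastic.

-1.99; elastic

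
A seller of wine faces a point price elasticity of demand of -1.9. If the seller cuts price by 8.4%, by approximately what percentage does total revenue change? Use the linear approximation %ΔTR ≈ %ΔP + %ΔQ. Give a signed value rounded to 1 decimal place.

%ΔQ ≈ Ed × %ΔP = (-1.9) × (-8.4%) = +15.9600%
%ΔTR ≈ %ΔP + %ΔQ = (-8.4%) + (+15.9600%) = +7.5600%

+7.6%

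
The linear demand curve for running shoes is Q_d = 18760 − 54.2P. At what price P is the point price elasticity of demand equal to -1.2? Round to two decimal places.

Ed = −54.2P/(18760 − 54.2P). Set this equal to -1.2:
54.2P = 1.2·(18760 − 54.2P) ⇒ 54.2P(1 + 1.2) = 1.2·18760
P = 1.2·18760 / (54.2·2.2) = 188.7957…

188.80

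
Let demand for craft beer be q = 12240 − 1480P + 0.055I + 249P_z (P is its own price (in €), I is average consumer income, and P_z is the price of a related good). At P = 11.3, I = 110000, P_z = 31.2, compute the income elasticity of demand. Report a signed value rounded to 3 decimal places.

0.648

At the given values, q = 12240 − 1480(11.3) + 0.055(110000) + 249(31.2) = 9334.8.
∂q/∂I = 0.055.
E = (0.055) × (110000/9334.8) = 0.64811…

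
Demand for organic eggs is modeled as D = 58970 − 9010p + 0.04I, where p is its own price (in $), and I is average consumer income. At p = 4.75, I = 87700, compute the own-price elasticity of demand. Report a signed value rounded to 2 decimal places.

-2.17

At the given values, D = 58970 − 9010(4.75) + 0.04(87700) = 19680.5.
∂D/∂p = −9010.
E = (-9010) × (4.75/19680.5) = -2.1746…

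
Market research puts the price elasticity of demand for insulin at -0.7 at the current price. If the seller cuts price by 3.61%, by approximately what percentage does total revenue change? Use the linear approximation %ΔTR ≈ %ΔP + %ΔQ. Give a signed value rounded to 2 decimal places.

%ΔQ ≈ Ed × %ΔP = (-0.7) × (-3.61%) = +2.5270%
%ΔTR ≈ %ΔP + %ΔQ = (-3.61%) + (+2.5270%) = -1.0830%

-1.08%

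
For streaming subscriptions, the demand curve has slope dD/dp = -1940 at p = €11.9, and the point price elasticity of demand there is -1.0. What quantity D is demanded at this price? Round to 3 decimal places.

23086.000

Ed = (dD/dp)·(p/D) ⇒ D = (dD/dp)·p/Ed = (-1940)·11.9/(-1.0) = 23086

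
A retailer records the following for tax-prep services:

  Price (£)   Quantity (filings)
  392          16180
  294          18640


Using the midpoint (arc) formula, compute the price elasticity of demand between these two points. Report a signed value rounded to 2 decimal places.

-0.49

%ΔQ = (18640 − 16180) / [(16180 + 18640)/2] = 2460/17410 = 0.141298…
%ΔP = (294 − 392) / [(392 + 294)/2] = -98/343 = -0.285714…
Arc Ed = %ΔQ / %ΔP = (2460/17410) / (-98/343) = -0.4945…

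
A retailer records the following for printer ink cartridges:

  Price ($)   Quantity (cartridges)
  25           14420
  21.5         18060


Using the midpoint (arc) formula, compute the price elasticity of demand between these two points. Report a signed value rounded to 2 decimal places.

-1.49

%ΔQ = (18060 − 14420) / [(14420 + 18060)/2] = 3640/16240 = 0.224137…
%ΔP = (21.5 − 25) / [(25 + 21.5)/2] = -3.5/23.25 = -0.150537…
Arc Ed = %ΔQ / %ΔP = (3640/16240) / (-3.5/23.25) = -1.4889…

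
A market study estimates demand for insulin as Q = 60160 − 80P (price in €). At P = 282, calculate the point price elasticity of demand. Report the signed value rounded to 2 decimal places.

dQ/dP = −80. At P = 282, Q = 60160 − 80(282) = 37600.
Ed = (dQ/dP)·(P/Q) = −80 × (282/37600) = -0.6

-0.60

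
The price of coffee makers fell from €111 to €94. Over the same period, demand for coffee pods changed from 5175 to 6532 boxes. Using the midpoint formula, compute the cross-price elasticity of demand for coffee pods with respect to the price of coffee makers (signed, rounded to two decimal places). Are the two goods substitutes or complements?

-1.40; complements

%ΔQ_{coffee pods} = (6532 − 5175)/avg = 1357/5853.5 = 0.231827…
%ΔP_{coffee makers} = (94 − 111)/avg = -17/102.5 = -0.165853…
E_cross = (1357/5853.5) / (-17/102.5) = -1.3977…
E_cross < 0 ⇒ the goods are complements.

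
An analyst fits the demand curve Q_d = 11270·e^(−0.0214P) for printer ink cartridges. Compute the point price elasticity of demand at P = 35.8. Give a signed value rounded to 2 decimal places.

dQ_d/dP = −0.0214·Q_d = -112.103. At P = 35.8, Q_d = 5238.44.
Ed = (dQ_d/dP)·(P/Q_d) = (-112.103) × (35.8/5238.44) = -0.7661…

-0.77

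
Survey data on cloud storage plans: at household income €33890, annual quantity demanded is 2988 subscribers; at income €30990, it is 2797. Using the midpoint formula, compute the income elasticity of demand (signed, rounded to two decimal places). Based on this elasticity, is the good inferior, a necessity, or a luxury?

0.74; necessity

%ΔQ = (2797 − 2988)/[( 2988 + 2797)/2] = -191/2892.5 = -0.066032…
%ΔIncome = (30990 − 33890)/[( 33890 + 30990)/2] = -2900/32440 = -0.089395…
E_income = (-191/2892.5) / (-2900/32440) = 0.7386…
0 < E_income < 1 ⇒ normal good, necessity.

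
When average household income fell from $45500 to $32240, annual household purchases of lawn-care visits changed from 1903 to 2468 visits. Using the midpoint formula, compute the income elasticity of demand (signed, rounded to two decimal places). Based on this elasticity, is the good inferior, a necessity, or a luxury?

-0.76; inferior

%ΔQ = (2468 − 1903)/[( 1903 + 2468)/2] = 565/2185.5 = 0.258522…
%ΔIncome = (32240 − 45500)/[( 45500 + 32240)/2] = -13260/38870 = -0.341137…
E_income = (565/2185.5) / (-13260/38870) = -0.7578…
E_income < 0 ⇒ inferior good.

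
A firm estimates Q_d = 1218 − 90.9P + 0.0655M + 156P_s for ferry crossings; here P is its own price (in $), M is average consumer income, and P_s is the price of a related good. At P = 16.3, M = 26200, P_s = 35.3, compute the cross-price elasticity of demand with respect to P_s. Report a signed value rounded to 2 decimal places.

At the given values, Q_d = 1218 − 90.9(16.3) + 0.0655(26200) + 156(35.3) = 6959.23.
∂Q_d/∂P_s = 156.
E = (156) × (35.3/6959.23) = 0.7912…

0.79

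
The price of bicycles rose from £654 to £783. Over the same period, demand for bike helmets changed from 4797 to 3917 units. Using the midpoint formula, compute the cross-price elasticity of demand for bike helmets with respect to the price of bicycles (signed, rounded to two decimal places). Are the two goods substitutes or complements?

-1.12; complements

%ΔQ_{bike helmets} = (3917 − 4797)/avg = -880/4357 = -0.201973…
%ΔP_{bicycles} = (783 − 654)/avg = 129/718.5 = 0.179540…
E_cross = (-880/4357) / (129/718.5) = -1.1249…
E_cross < 0 ⇒ the goods are complements.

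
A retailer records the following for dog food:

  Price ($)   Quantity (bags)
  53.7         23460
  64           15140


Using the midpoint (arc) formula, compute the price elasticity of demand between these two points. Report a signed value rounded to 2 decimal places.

-2.46

%ΔQ = (15140 − 23460) / [(23460 + 15140)/2] = -8320/19300 = -0.431088…
%ΔP = (64 − 53.7) / [(53.7 + 64)/2] = 10.3/58.85 = 0.175021…
Arc Ed = %ΔQ / %ΔP = (-8320/19300) / (10.3/58.85) = -2.4630…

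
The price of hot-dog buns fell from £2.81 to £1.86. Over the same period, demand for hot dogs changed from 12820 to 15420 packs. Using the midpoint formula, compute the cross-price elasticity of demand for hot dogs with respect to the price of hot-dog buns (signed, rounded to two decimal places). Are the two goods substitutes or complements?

%ΔQ_{hot dogs} = (15420 − 12820)/avg = 2600/14120 = 0.184135…
%ΔP_{hot-dog buns} = (1.86 − 2.81)/avg = -0.95/2.335 = -0.406852…
E_cross = (2600/14120) / (-0.95/2.335) = -0.4525…
E_cross < 0 ⇒ the goods are complements.

-0.45; complements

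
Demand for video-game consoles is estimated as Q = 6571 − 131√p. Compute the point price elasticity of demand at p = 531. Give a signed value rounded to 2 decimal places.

-0.42

dQ/dp = −131/(2√p) = -2.84246. At p = 531, Q = 3552.31.
Ed = (dQ/dp)·(p/Q) = (-2.84246) × (531/3552.31) = -0.4248…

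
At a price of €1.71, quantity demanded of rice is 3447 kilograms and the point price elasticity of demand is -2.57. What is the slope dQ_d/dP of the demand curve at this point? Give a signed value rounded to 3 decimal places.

-5180.579

Ed = (dQ_d/dP)·(P/Q_d) ⇒ dQ_d/dP = Ed·Q_d/P = (-2.57)·3447/1.71 = -5180.57894…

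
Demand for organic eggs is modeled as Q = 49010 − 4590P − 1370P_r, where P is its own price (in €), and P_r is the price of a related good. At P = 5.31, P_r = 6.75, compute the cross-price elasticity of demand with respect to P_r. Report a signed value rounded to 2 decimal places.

At the given values, Q = 49010 − 4590(5.31) − 1370(6.75) = 15389.6.
∂Q/∂P_r = -1370.
E = (-1370) × (6.75/15389.6) = -0.6008…

-0.60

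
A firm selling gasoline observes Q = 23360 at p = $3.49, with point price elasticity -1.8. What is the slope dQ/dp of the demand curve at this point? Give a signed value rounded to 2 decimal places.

-12048.14

Ed = (dQ/dp)·(p/Q) ⇒ dQ/dp = Ed·Q/p = (-1.8)·23360/3.49 = -12048.1375…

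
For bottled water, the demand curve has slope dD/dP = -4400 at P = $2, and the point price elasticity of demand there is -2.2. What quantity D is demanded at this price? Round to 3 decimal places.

Ed = (dD/dP)·(P/D) ⇒ D = (dD/dP)·P/Ed = (-4400)·2/(-2.2) = 4000

4000.000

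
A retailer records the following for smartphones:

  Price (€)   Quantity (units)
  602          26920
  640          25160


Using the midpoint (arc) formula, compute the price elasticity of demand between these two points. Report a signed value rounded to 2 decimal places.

%ΔQ = (25160 − 26920) / [(26920 + 25160)/2] = -1760/26040 = -0.067588…
%ΔP = (640 − 602) / [(602 + 640)/2] = 38/621 = 0.061191…
Arc Ed = %ΔQ / %ΔP = (-1760/26040) / (38/621) = -1.1045…

-1.10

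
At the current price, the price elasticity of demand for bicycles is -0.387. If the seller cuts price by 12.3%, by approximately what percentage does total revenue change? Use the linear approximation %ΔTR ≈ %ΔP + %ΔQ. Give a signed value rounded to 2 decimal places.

%ΔQ ≈ Ed × %ΔP = (-0.387) × (-12.3%) = +4.7601%
%ΔTR ≈ %ΔP + %ΔQ = (-12.3%) + (+4.7601%) = -7.5399%

-7.54%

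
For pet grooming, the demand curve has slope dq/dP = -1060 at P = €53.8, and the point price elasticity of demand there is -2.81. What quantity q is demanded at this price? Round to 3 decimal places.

Ed = (dq/dP)·(P/q) ⇒ q = (dq/dP)·P/Ed = (-1060)·53.8/(-2.81) = 20294.66192…

20294.662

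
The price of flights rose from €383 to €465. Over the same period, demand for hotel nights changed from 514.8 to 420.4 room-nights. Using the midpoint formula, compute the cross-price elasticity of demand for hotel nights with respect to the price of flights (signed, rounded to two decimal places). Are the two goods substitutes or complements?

%ΔQ_{hotel nights} = (420.4 − 514.8)/avg = -94.4/467.6 = -0.201881…
%ΔP_{flights} = (465 − 383)/avg = 82/424 = 0.193396…
E_cross = (-94.4/467.6) / (82/424) = -1.0438…
E_cross < 0 ⇒ the goods are complements.

-1.04; complements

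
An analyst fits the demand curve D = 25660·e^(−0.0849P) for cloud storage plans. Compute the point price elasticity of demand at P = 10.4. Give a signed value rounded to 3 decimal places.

dD/dP = −0.0849·D = -900.948. At P = 10.4, D = 10611.9.
Ed = (dD/dP)·(P/D) = (-900.948) × (10.4/10611.9) = -0.88296

-0.883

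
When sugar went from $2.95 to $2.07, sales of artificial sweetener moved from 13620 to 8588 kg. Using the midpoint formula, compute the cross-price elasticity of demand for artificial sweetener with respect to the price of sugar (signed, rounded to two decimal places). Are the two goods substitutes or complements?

%ΔQ_{artificial sweetener} = (8588 − 13620)/avg = -5032/11104 = -0.453170…
%ΔP_{sugar} = (2.07 − 2.95)/avg = -0.88/2.51 = -0.350597…
E_cross = (-5032/11104) / (-0.88/2.51) = 1.2925…
E_cross > 0 ⇒ the goods are substitutes.

1.29; substitutes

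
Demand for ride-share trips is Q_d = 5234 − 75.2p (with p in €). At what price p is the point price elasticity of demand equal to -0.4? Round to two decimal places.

Ed = −75.2p/(5234 − 75.2p). Set this equal to -0.4:
75.2p = 0.4·(5234 − 75.2p) ⇒ 75.2p(1 + 0.4) = 0.4·5234
p = 0.4·5234 / (75.2·1.4) = 19.8860…

19.89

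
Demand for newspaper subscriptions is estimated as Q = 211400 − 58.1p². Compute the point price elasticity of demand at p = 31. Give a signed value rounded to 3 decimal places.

dQ/dp = −2·58.1·p = -3602.2. At p = 31, Q = 155565.9.
Ed = (dQ/dp)·(p/Q) = (-3602.2) × (31/155565.9) = -0.71781…

-0.718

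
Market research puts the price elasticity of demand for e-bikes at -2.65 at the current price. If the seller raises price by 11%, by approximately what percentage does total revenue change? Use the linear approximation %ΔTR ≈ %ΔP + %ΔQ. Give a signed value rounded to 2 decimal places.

%ΔQ ≈ Ed × %ΔP = (-2.65) × (+11%) = -29.1500%
%ΔTR ≈ %ΔP + %ΔQ = (+11%) + (-29.1500%) = -18.1500%

-18.15%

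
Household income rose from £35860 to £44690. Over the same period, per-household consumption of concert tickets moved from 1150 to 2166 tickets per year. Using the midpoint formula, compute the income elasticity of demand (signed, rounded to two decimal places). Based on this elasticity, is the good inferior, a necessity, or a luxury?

%ΔQ = (2166 − 1150)/[( 1150 + 2166)/2] = 1016/1658 = 0.612786…
%ΔIncome = (44690 − 35860)/[( 35860 + 44690)/2] = 8830/40275 = 0.219242…
E_income = (1016/1658) / (8830/40275) = 2.7950…
E_income > 1 ⇒ normal good, luxury.

2.80; luxury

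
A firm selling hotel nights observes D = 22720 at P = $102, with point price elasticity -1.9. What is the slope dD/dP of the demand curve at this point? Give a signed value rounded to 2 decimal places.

-423.22

Ed = (dD/dP)·(P/D) ⇒ dD/dP = Ed·D/P = (-1.9)·22720/102 = -423.2156…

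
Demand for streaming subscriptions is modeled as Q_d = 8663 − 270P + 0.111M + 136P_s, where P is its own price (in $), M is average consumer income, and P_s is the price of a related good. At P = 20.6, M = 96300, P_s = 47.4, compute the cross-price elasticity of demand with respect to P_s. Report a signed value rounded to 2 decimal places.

At the given values, Q_d = 8663 − 270(20.6) + 0.111(96300) + 136(47.4) = 20236.7.
∂Q_d/∂P_s = 136.
E = (136) × (47.4/20236.7) = 0.3185…

0.32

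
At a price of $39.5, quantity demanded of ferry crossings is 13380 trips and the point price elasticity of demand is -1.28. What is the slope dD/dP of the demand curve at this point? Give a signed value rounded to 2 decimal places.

-433.58

Ed = (dD/dP)·(P/D) ⇒ dD/dP = Ed·D/P = (-1.28)·13380/39.5 = -433.5797…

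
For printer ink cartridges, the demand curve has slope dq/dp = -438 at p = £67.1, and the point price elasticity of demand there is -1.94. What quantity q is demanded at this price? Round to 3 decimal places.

15149.381

Ed = (dq/dp)·(p/q) ⇒ q = (dq/dp)·p/Ed = (-438)·67.1/(-1.94) = 15149.38144…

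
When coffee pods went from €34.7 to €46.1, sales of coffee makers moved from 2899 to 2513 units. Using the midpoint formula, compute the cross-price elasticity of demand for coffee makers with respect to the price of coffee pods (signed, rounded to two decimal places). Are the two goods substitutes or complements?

%ΔQ_{coffee makers} = (2513 − 2899)/avg = -386/2706 = -0.142645…
%ΔP_{coffee pods} = (46.1 − 34.7)/avg = 11.4/40.4 = 0.282178…
E_cross = (-386/2706) / (11.4/40.4) = -0.5055…
E_cross < 0 ⇒ the goods are complements.

-0.51; complements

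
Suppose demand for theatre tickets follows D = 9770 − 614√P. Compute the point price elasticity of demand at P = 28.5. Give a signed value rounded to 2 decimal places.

-0.25

dD/dP = −614/(2√P) = -57.5064. At P = 28.5, D = 6492.14.
Ed = (dD/dP)·(P/D) = (-57.5064) × (28.5/6492.14) = -0.2524…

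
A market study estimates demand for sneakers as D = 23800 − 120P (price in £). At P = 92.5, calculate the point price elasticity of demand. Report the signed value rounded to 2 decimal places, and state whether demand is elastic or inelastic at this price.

-0.87; inelastic

dD/dP = −120. At P = 92.5, D = 23800 − 120(92.5) = 12700.
Ed = (dD/dP)·(P/D) = −120 × (92.5/12700) = -0.8740…
|Ed| = 0.87 < 1, so demand is inelastic.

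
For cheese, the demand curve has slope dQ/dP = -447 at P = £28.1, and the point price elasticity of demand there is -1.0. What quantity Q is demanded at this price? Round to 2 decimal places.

12560.70

Ed = (dQ/dP)·(P/Q) ⇒ Q = (dQ/dP)·P/Ed = (-447)·28.1/(-1.0) = 12560.7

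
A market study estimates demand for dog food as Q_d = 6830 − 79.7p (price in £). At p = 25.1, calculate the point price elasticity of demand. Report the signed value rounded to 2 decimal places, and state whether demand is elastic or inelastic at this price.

-0.41; inelastic

dQ_d/dp = −79.7. At p = 25.1, Q_d = 6830 − 79.7(25.1) = 4829.53.
Ed = (dQ_d/dp)·(p/Q_d) = −79.7 × (25.1/4829.53) = -0.4142…
|Ed| = 0.41 < 1, so demand is inelastic.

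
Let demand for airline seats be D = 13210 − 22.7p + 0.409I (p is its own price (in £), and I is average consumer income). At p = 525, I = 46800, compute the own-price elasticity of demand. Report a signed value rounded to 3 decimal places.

-0.583

At the given values, D = 13210 − 22.7(525) + 0.409(46800) = 20433.7.
∂D/∂p = −22.7.
E = (-22.7) × (525/20433.7) = -0.58322…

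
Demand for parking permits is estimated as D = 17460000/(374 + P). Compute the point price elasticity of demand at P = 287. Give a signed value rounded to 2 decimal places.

dD/dP = −17460000/(374 + P)² = -39.9615. At P = 287, D = 26414.5.
Ed = (dD/dP)·(P/D) = (-39.9615) × (287/26414.5) = -0.4341…

-0.43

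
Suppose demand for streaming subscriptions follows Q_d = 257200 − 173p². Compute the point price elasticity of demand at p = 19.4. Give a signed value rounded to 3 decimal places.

dQ_d/dp = −2·173·p = -6712.4. At p = 19.4, Q_d = 192089.72.
Ed = (dQ_d/dp)·(p/Q_d) = (-6712.4) × (19.4/192089.72) = -0.67791…

-0.678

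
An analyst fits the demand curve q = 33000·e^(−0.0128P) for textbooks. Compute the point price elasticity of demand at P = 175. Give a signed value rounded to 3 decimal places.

-2.240

dq/dP = −0.0128·q = -44.9681. At P = 175, q = 3513.13.
Ed = (dq/dP)·(P/q) = (-44.9681) × (175/3513.13) = -2.24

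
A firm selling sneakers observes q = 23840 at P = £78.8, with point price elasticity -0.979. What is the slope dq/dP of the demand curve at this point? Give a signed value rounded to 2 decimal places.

Ed = (dq/dP)·(P/q) ⇒ dq/dP = Ed·q/P = (-0.979)·23840/78.8 = -296.1847…

-296.18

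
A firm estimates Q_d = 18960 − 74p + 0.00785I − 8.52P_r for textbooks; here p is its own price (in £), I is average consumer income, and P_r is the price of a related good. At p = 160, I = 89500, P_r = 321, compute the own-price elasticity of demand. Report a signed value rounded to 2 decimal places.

At the given values, Q_d = 18960 − 74(160) + 0.00785(89500) − 8.52(321) = 5087.655.
∂Q_d/∂p = −74.
E = (-74) × (160/5087.655) = -2.3272…

-2.33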